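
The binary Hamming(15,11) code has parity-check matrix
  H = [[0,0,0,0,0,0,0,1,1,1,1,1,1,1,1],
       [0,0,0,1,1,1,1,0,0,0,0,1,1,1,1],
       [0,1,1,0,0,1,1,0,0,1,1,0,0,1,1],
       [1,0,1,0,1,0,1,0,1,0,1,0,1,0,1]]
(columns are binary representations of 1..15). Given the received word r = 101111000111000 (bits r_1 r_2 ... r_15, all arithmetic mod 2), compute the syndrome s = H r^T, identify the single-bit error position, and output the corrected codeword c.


s = (1, 0, 0, 0)^T, error position = 8, corrected codeword c = 101111010111000

Compute s = H r^T mod 2 one row at a time:
  s_1 = 0 + 0 + 1 + 1 + 1 + 0 + 0 + 0 = 3 ≡ 1 (mod 2).
  s_2 = 1 + 1 + 1 + 0 + 1 + 0 + 0 + 0 = 4 ≡ 0 (mod 2).
  s_3 = 0 + 1 + 1 + 0 + 1 + 1 + 0 + 0 = 4 ≡ 0 (mod 2).
  s_4 = 1 + 1 + 1 + 0 + 0 + 1 + 0 + 0 = 4 ≡ 0 (mod 2).
s = (1, 0, 0, 0)^T — this equals column 8 of H (binary 1000), so error is at position 8.
Correct: flip bit 8 of r = 101111000111000 to get c = 101111010111000.


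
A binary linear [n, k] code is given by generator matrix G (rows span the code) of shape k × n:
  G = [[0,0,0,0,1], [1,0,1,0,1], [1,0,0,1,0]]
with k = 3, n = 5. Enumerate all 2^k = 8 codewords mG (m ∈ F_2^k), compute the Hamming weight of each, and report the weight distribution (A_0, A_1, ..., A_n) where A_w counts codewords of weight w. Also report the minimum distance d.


Weight distribution: A_0 = 1, A_1 = 1, A_2 = 3, A_3 = 3. Minimum distance d = 1.

Enumerate all 2^3 = 8 messages m ∈ F_2^3.
For each, compute codeword c = mG in F_2^5, then tally its weight.
  m = 000 → c = 00000, weight = 0.
  m = 100 → c = 00001, weight = 1.
  m = 010 → c = 10101, weight = 3.
  m = 110 → c = 10100, weight = 2.
  m = 001 → c = 10010, weight = 2.
  m = 101 → c = 10011, weight = 3.
  m = 011 → c = 00111, weight = 3.
  m = 111 → c = 00110, weight = 2.
Tally weights:
  weight 0: 1 codewords.
  weight 1: 1 codewords.
  weight 2: 3 codewords.
  weight 3: 3 codewords.
Minimum distance d = smallest w > 0 with A_w > 0 = 1.
Sanity: Σ A_w = 8 = 2^3 = 8 ✓.


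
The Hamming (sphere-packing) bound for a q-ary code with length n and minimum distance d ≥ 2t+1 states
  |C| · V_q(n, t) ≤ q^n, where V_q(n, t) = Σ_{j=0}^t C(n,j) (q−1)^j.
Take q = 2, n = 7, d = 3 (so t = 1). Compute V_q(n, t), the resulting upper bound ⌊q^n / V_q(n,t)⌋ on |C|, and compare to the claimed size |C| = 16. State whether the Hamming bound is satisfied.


V_q(n, t) = 8, q^n = 128, Hamming bound = 16, |C| = 16 ≤ bound (satisfied).

Step 1: Compute V_q(n, t) = Σ_{j=0}^1 C(n, j) (q−1)^j.
  j = 0: C(7,0)·(1)^0 = 1·1 = 1.
  j = 1: C(7,1)·(1)^1 = 7·1 = 7.
  V_q(n, t) = 1 + 7 = 8.
Step 2: q^n = 2^7 = 128.
Step 3: Hamming bound ⌊q^n / V_q(n,t)⌋ = ⌊128/8⌋ = 16.
Step 4: Compare |C| = 16 to 16: satisfied.
The claimed |C| lies at the Hamming bound (tight).


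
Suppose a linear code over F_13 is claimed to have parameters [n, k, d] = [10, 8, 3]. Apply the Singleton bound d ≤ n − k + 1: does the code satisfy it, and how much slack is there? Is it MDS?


Singleton RHS = n − k + 1 = 3, slack = 0, bound satisfied, MDS.

Singleton bound: d ≤ n − k + 1.
Here n = 10, k = 8, so n − k + 1 = 3.
Given d = 3, check d ≤ 3: YES.
Slack = (n − k + 1) − d = 0.
The code is MDS (slack = 0).
Description: the claimed parameters are [10, 8, 3]_13; such a code would be MDS (meets Singleton bound).


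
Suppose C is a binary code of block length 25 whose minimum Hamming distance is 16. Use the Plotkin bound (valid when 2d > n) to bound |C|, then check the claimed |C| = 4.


Plotkin bound M ≤ 4; given |C| = 4 ≤ bound (satisfied).

Check applicability: 2d = 32, n = 25.
2d − n = 7 > 0, so Plotkin applies.
Compute d/(2d−n) = 16/7 ≈ 2.2857.
⌊d/(2d−n)⌋ = 2.
Plotkin bound: M ≤ 2·2 = 4.
Given |C| = 4, check: satisfied.
This |C| is at the Plotkin bound.


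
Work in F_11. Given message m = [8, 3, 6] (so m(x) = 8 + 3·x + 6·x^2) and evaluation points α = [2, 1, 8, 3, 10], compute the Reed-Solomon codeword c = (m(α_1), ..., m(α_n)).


c = [5, 6, 9, 5, 0]

Message polynomial: m(x) = 8 + 3·x + 6·x^2 (mod 11).
For each evaluation point α_i, compute m(α_i) mod 11:
  α_1 = 2: Horner steps 6 → 4 → 5, so m(2) = 5.
  α_2 = 1: Horner steps 6 → 9 → 6, so m(1) = 6.
  α_3 = 8: Horner steps 6 → 7 → 9, so m(8) = 9.
  α_4 = 3: Horner steps 6 → 10 → 5, so m(3) = 5.
  α_5 = 10: Horner steps 6 → 8 → 0, so m(10) = 0.
Codeword c = [5, 6, 9, 5, 0] ∈ F_11^5.


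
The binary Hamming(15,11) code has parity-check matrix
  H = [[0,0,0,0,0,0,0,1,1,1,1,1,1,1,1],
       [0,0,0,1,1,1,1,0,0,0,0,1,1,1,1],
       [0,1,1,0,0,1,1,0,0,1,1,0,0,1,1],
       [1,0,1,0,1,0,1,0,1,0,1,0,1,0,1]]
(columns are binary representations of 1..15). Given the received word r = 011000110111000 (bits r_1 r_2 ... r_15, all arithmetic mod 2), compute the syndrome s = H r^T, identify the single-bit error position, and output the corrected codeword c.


s = (0, 0, 1, 1)^T, error position = 3, corrected codeword c = 010000110111000

Compute s = H r^T mod 2 one row at a time:
  s_1 = 1 + 0 + 1 + 1 + 1 + 0 + 0 + 0 = 4 ≡ 0 (mod 2).
  s_2 = 0 + 0 + 0 + 1 + 1 + 0 + 0 + 0 = 2 ≡ 0 (mod 2).
  s_3 = 1 + 1 + 0 + 1 + 1 + 1 + 0 + 0 = 5 ≡ 1 (mod 2).
  s_4 = 0 + 1 + 0 + 1 + 0 + 1 + 0 + 0 = 3 ≡ 1 (mod 2).
s = (0, 0, 1, 1)^T — this equals column 3 of H (binary 0011), so error is at position 3.
Correct: flip bit 3 of r = 011000110111000 to get c = 010000110111000.


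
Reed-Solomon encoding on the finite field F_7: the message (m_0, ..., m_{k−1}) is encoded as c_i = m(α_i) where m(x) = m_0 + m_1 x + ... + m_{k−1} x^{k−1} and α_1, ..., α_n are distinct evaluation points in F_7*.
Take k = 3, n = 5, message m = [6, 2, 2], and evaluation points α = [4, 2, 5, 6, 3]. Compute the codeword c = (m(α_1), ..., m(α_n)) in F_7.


c = [4, 4, 3, 6, 2]

Message polynomial: m(x) = 6 + 2·x + 2·x^2 (mod 7).
For each evaluation point α_i, compute m(α_i) mod 7:
  α_1 = 4: Horner steps 2 → 3 → 4, so m(4) = 4.
  α_2 = 2: Horner steps 2 → 6 → 4, so m(2) = 4.
  α_3 = 5: Horner steps 2 → 5 → 3, so m(5) = 3.
  α_4 = 6: Horner steps 2 → 0 → 6, so m(6) = 6.
  α_5 = 3: Horner steps 2 → 1 → 2, so m(3) = 2.
Codeword c = [4, 4, 3, 6, 2] ∈ F_7^5.


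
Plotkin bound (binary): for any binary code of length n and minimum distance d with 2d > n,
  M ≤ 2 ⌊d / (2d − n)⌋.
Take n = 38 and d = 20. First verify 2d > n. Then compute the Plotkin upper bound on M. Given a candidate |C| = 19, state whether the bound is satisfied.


Plotkin bound M ≤ 20; given |C| = 19 ≤ bound (satisfied).

Check applicability: 2d = 40, n = 38.
2d − n = 2 > 0, so Plotkin applies.
Compute d/(2d−n) = 20/2 ≈ 10.0000.
⌊d/(2d−n)⌋ = 10.
Plotkin bound: M ≤ 2·10 = 20.
Given |C| = 19, check: satisfied.
This |C| is below the Plotkin bound.


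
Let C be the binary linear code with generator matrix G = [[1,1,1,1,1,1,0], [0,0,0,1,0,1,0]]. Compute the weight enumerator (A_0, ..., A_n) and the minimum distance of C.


Weight distribution: A_0 = 1, A_2 = 1, A_4 = 1, A_6 = 1. Minimum distance d = 2.

Enumerate all 2^2 = 4 messages m ∈ F_2^2.
For each, compute codeword c = mG in F_2^7, then tally its weight.
  m = 00 → c = 0000000, weight = 0.
  m = 10 → c = 1111110, weight = 6.
  m = 01 → c = 0001010, weight = 2.
  m = 11 → c = 1110100, weight = 4.
Tally weights:
  weight 0: 1 codewords.
  weight 2: 1 codewords.
  weight 4: 1 codewords.
  weight 6: 1 codewords.
Minimum distance d = smallest w > 0 with A_w > 0 = 2.
Sanity: Σ A_w = 4 = 2^2 = 4 ✓.


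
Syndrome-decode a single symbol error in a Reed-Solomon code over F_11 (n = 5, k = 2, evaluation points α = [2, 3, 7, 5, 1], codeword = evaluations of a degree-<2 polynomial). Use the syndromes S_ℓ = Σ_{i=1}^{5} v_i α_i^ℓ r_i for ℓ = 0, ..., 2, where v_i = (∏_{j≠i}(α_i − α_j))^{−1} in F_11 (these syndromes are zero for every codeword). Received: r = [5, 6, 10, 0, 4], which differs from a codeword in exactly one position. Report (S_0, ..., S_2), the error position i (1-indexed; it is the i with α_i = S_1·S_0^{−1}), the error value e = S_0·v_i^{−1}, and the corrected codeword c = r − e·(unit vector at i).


S = (2, 10, 6), error at position 4, error magnitude e = 3, c = [5, 6, 10, 8, 4].

Step 1: column multipliers v_i = (∏_{j≠i}(α_i − α_j))^{−1} mod 11.
  i = 1 (α = 2): (2−3)(2−7)(2−5)(2−1) = (−1)·(−5)·(−3)·1 = −15 ≡ 7, so v_1 = 7^{−1} = 8 (mod 11).
  i = 2 (α = 3): (3−2)(3−7)(3−5)(3−1) = 1·(−4)·(−2)·2 = 16 ≡ 5, so v_2 = 5^{−1} = 9 (mod 11).
  i = 3 (α = 7): (7−2)(7−3)(7−5)(7−1) = 5·4·2·6 = 240 ≡ 9, so v_3 = 9^{−1} = 5 (mod 11).
  i = 4 (α = 5): (5−2)(5−3)(5−7)(5−1) = 3·2·(−2)·4 = −48 ≡ 7, so v_4 = 7^{−1} = 8 (mod 11).
  i = 5 (α = 1): (1−2)(1−3)(1−7)(1−5) = (−1)·(−2)·(−6)·(−4) = 48 ≡ 4, so v_5 = 4^{−1} = 3 (mod 11).
  v = [8, 9, 5, 8, 3].
Step 2: syndromes of r = [5, 6, 10, 0, 4] (all sums mod 11).
  S_0 = Σ v_i r_i = 8·5 + 9·6 + 5·10 + 8·0 + 3·4 = 156 ≡ 2.
  S_1 = Σ v_i α_i r_i = 8·2·5 + 9·3·6 + 5·7·10 + 8·5·0 + 3·1·4 = 604 ≡ 10.
  α_i^2 mod 11 = [4, 9, 5, 3, 1].
  S_2 = Σ v_i α_i^2 r_i = 8·4·5 + 9·9·6 + 5·5·10 + 8·3·0 + 3·1·4 = 908 ≡ 6.
  S = (2, 10, 6) ≠ 0, so r is not a codeword (an error is present).
Step 3: locate the error. For a single error e at position i, S_ℓ = v_i·e·α_i^ℓ, so α_err = S_1/S_0.
  S_0^{−1} = 2^{−1} = 6 (mod 11), so α_err = 10·6 = 60 ≡ 5 = α_4. Error position i = 4.
  Consistency check: S_2/S_1 = 6·10 = 60 ≡ 5 = α_err ✓ (single-error assumption holds).
Step 4: error magnitude e = S_0/v_4 = S_0·∏_{j≠4}(α_4 − α_j) = 2·7 = 14 ≡ 3 (mod 11).
Step 5: correct position 4: c_4 = r_4 − e = 0 − 3 ≡ 8 (mod 11). Hence c = [5, 6, 10, 8, 4].
  Check: interpolating c through the α_i gives m(x) = 3 + 1·x (degree < 2) with m(α_i) = c_i for every i, so c is indeed a codeword.


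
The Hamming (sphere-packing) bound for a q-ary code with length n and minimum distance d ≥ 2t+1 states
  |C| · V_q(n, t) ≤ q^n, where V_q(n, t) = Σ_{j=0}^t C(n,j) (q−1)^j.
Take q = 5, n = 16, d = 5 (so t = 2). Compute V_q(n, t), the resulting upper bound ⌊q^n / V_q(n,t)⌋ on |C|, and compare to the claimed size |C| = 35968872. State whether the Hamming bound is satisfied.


V_q(n, t) = 1985, q^n = 152587890625, Hamming bound = 76870473, |C| = 35968872 ≤ bound (satisfied).

Step 1: Compute V_q(n, t) = Σ_{j=0}^2 C(n, j) (q−1)^j.
  j = 0: C(16,0)·(4)^0 = 1·1 = 1.
  j = 1: C(16,1)·(4)^1 = 16·4 = 64.
  j = 2: C(16,2)·(4)^2 = 120·16 = 1920.
  V_q(n, t) = 1 + 64 + 1920 = 1985.
Step 2: q^n = 5^16 = 152587890625.
Step 3: Hamming bound ⌊q^n / V_q(n,t)⌋ = ⌊152587890625/1985⌋ = 76870473.
Step 4: Compare |C| = 35968872 to 76870473: satisfied.
The claimed |C| lies below the Hamming bound.


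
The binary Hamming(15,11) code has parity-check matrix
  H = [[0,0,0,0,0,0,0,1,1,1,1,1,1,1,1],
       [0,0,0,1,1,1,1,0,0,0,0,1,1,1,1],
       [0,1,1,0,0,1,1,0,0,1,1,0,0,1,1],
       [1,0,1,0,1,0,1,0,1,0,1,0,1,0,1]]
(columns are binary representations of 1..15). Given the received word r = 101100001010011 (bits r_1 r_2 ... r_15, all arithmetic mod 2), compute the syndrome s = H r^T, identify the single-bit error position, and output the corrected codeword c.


s = (0, 1, 0, 1)^T, error position = 5, corrected codeword c = 101110001010011

Compute s = H r^T mod 2 one row at a time:
  s_1 = 0 + 1 + 0 + 1 + 0 + 0 + 1 + 1 = 4 ≡ 0 (mod 2).
  s_2 = 1 + 0 + 0 + 0 + 0 + 0 + 1 + 1 = 3 ≡ 1 (mod 2).
  s_3 = 0 + 1 + 0 + 0 + 0 + 1 + 1 + 1 = 4 ≡ 0 (mod 2).
  s_4 = 1 + 1 + 0 + 0 + 1 + 1 + 0 + 1 = 5 ≡ 1 (mod 2).
s = (0, 1, 0, 1)^T — this equals column 5 of H (binary 0101), so error is at position 5.
Correct: flip bit 5 of r = 101100001010011 to get c = 101110001010011.


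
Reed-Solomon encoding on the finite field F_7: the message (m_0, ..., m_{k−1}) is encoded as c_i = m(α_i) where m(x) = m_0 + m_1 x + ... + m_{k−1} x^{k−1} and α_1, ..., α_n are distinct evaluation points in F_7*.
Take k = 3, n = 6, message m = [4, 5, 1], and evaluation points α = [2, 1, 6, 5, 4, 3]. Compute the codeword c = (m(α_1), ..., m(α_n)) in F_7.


c = [4, 3, 0, 5, 5, 0]

Message polynomial: m(x) = 4 + 5·x + 1·x^2 (mod 7).
For each evaluation point α_i, compute m(α_i) mod 7:
  α_1 = 2: Horner steps 1 → 0 → 4, so m(2) = 4.
  α_2 = 1: Horner steps 1 → 6 → 3, so m(1) = 3.
  α_3 = 6: Horner steps 1 → 4 → 0, so m(6) = 0.
  α_4 = 5: Horner steps 1 → 3 → 5, so m(5) = 5.
  α_5 = 4: Horner steps 1 → 2 → 5, so m(4) = 5.
  α_6 = 3: Horner steps 1 → 1 → 0, so m(3) = 0.
Codeword c = [4, 3, 0, 5, 5, 0] ∈ F_7^6.


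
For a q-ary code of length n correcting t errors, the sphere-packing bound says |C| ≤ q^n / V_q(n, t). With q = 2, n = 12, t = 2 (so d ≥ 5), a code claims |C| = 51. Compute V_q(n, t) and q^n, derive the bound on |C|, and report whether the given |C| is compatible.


V_q(n, t) = 79, q^n = 4096, Hamming bound = 51, |C| = 51 ≤ bound (satisfied).

Step 1: Compute V_q(n, t) = Σ_{j=0}^2 C(n, j) (q−1)^j.
  j = 0: C(12,0)·(1)^0 = 1·1 = 1.
  j = 1: C(12,1)·(1)^1 = 12·1 = 12.
  j = 2: C(12,2)·(1)^2 = 66·1 = 66.
  V_q(n, t) = 1 + 12 + 66 = 79.
Step 2: q^n = 2^12 = 4096.
Step 3: Hamming bound ⌊q^n / V_q(n,t)⌋ = ⌊4096/79⌋ = 51.
Step 4: Compare |C| = 51 to 51: satisfied.
The claimed |C| lies at the Hamming bound (tight).


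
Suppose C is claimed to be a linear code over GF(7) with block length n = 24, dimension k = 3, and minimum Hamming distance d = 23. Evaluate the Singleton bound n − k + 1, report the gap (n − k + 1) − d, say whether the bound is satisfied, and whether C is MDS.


Singleton RHS = n − k + 1 = 22, slack = -1, bound violated (no such code; not MDS).

Singleton bound: d ≤ n − k + 1.
Here n = 24, k = 3, so n − k + 1 = 22.
Given d = 23, check d ≤ 22: NO.
Slack = (n − k + 1) − d = -1.
The slack is negative: d = 23 exceeds n − k + 1 = 22 by 1, so the Singleton bound is violated and no linear [24, 3, 23]_7 code can exist. In particular it is not MDS (MDS requires d = n − k + 1 exactly).
Description: the claimed parameters are [24, 3, 23]_7; such a code would be impossible (violates the Singleton bound).


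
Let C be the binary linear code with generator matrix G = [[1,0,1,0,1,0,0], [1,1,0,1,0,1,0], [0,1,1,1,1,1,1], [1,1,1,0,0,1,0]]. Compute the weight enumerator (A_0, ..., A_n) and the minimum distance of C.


Weight distribution: A_0 = 1, A_1 = 1, A_2 = 1, A_3 = 4, A_4 = 5, A_5 = 3, A_6 = 1. Minimum distance d = 1.

Enumerate all 2^4 = 16 messages m ∈ F_2^4.
For each, compute codeword c = mG in F_2^7, then tally its weight.
  m = 0000 → c = 0000000, weight = 0.
  m = 1000 → c = 1010100, weight = 3.
  m = 0100 → c = 1101010, weight = 4.
  m = 1100 → c = 0111110, weight = 5.
  m = 0010 → c = 0111111, weight = 6.
  m = 1010 → c = 1101011, weight = 5.
  m = 0110 → c = 1010101, weight = 4.
  m = 1110 → c = 0000001, weight = 1.
  m = 0001 → c = 1110010, weight = 4.
  m = 1001 → c = 0100110, weight = 3.
  m = 0101 → c = 0011000, weight = 2.
  m = 1101 → c = 1001100, weight = 3.
  m = 0011 → c = 1001101, weight = 4.
  m = 1011 → c = 0011001, weight = 3.
  m = 0111 → c = 0100111, weight = 4.
  m = 1111 → c = 1110011, weight = 5.
Tally weights:
  weight 0: 1 codewords.
  weight 1: 1 codewords.
  weight 2: 1 codewords.
  weight 3: 4 codewords.
  weight 4: 5 codewords.
  weight 5: 3 codewords.
  weight 6: 1 codewords.
Minimum distance d = smallest w > 0 with A_w > 0 = 1.
Sanity: Σ A_w = 16 = 2^4 = 16 ✓.


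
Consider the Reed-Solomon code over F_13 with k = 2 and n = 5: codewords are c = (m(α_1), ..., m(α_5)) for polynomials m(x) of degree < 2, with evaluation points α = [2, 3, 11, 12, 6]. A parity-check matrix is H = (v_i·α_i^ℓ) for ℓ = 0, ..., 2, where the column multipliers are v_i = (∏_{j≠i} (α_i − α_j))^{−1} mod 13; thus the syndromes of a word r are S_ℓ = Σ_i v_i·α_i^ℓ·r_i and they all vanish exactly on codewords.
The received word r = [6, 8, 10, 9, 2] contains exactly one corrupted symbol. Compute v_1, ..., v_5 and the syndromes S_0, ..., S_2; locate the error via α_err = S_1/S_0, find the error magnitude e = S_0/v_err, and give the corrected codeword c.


S = (11, 7, 8), error at position 2, error magnitude e = 3, c = [6, 5, 10, 9, 2].

Step 1: column multipliers v_i = (∏_{j≠i}(α_i − α_j))^{−1} mod 13.
  i = 1 (α = 2): (2−3)(2−11)(2−12)(2−6) = (−1)·(−9)·(−10)·(−4) = 360 ≡ 9, so v_1 = 9^{−1} = 3 (mod 13).
  i = 2 (α = 3): (3−2)(3−11)(3−12)(3−6) = 1·(−8)·(−9)·(−3) = −216 ≡ 5, so v_2 = 5^{−1} = 8 (mod 13).
  i = 3 (α = 11): (11−2)(11−3)(11−12)(11−6) = 9·8·(−1)·5 = −360 ≡ 4, so v_3 = 4^{−1} = 10 (mod 13).
  i = 4 (α = 12): (12−2)(12−3)(12−11)(12−6) = 10·9·1·6 = 540 ≡ 7, so v_4 = 7^{−1} = 2 (mod 13).
  i = 5 (α = 6): (6−2)(6−3)(6−11)(6−12) = 4·3·(−5)·(−6) = 360 ≡ 9, so v_5 = 9^{−1} = 3 (mod 13).
  v = [3, 8, 10, 2, 3].
Step 2: syndromes of r = [6, 8, 10, 9, 2] (all sums mod 13).
  S_0 = Σ v_i r_i = 3·6 + 8·8 + 10·10 + 2·9 + 3·2 = 206 ≡ 11.
  S_1 = Σ v_i α_i r_i = 3·2·6 + 8·3·8 + 10·11·10 + 2·12·9 + 3·6·2 = 1580 ≡ 7.
  α_i^2 mod 13 = [4, 9, 4, 1, 10].
  S_2 = Σ v_i α_i^2 r_i = 3·4·6 + 8·9·8 + 10·4·10 + 2·1·9 + 3·10·2 = 1126 ≡ 8.
  S = (11, 7, 8) ≠ 0, so r is not a codeword (an error is present).
Step 3: locate the error. For a single error e at position i, S_ℓ = v_i·e·α_i^ℓ, so α_err = S_1/S_0.
  S_0^{−1} = 11^{−1} = 6 (mod 13), so α_err = 7·6 = 42 ≡ 3 = α_2. Error position i = 2.
  Consistency check: S_2/S_1 = 8·2 = 16 ≡ 3 = α_err ✓ (single-error assumption holds).
Step 4: error magnitude e = S_0/v_2 = S_0·∏_{j≠2}(α_2 − α_j) = 11·5 = 55 ≡ 3 (mod 13).
Step 5: correct position 2: c_2 = r_2 − e = 8 − 3 ≡ 5 (mod 13). Hence c = [6, 5, 10, 9, 2].
  Check: interpolating c through the α_i gives m(x) = 8 + 12·x (degree < 2) with m(α_i) = c_i for every i, so c is indeed a codeword.


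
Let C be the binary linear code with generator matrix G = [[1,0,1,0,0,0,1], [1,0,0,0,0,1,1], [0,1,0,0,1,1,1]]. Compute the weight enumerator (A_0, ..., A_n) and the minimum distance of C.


Weight distribution: A_0 = 1, A_2 = 1, A_3 = 3, A_4 = 2, A_5 = 1. Minimum distance d = 2.

Enumerate all 2^3 = 8 messages m ∈ F_2^3.
For each, compute codeword c = mG in F_2^7, then tally its weight.
  m = 000 → c = 0000000, weight = 0.
  m = 100 → c = 1010001, weight = 3.
  m = 010 → c = 1000011, weight = 3.
  m = 110 → c = 0010010, weight = 2.
  m = 001 → c = 0100111, weight = 4.
  m = 101 → c = 1110110, weight = 5.
  m = 011 → c = 1100100, weight = 3.
  m = 111 → c = 0110101, weight = 4.
Tally weights:
  weight 0: 1 codewords.
  weight 2: 1 codewords.
  weight 3: 3 codewords.
  weight 4: 2 codewords.
  weight 5: 1 codewords.
Minimum distance d = smallest w > 0 with A_w > 0 = 2.
Sanity: Σ A_w = 8 = 2^3 = 8 ✓.


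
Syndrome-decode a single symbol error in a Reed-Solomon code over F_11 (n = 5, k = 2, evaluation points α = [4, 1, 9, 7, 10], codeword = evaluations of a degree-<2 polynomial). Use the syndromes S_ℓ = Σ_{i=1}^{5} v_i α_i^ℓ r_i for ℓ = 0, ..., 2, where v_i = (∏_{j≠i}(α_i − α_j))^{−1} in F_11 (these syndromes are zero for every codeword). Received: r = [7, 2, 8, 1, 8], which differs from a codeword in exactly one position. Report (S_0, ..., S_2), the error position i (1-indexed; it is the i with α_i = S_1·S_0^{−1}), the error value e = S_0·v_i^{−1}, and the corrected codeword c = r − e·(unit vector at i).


S = (3, 8, 3), error at position 5, error magnitude e = 2, c = [7, 2, 8, 1, 6].

Step 1: column multipliers v_i = (∏_{j≠i}(α_i − α_j))^{−1} mod 11.
  i = 1 (α = 4): (4−1)(4−9)(4−7)(4−10) = 3·(−5)·(−3)·(−6) = −270 ≡ 5, so v_1 = 5^{−1} = 9 (mod 11).
  i = 2 (α = 1): (1−4)(1−9)(1−7)(1−10) = (−3)·(−8)·(−6)·(−9) = 1296 ≡ 9, so v_2 = 9^{−1} = 5 (mod 11).
  i = 3 (α = 9): (9−4)(9−1)(9−7)(9−10) = 5·8·2·(−1) = −80 ≡ 8, so v_3 = 8^{−1} = 7 (mod 11).
  i = 4 (α = 7): (7−4)(7−1)(7−9)(7−10) = 3·6·(−2)·(−3) = 108 ≡ 9, so v_4 = 9^{−1} = 5 (mod 11).
  i = 5 (α = 10): (10−4)(10−1)(10−9)(10−7) = 6·9·1·3 = 162 ≡ 8, so v_5 = 8^{−1} = 7 (mod 11).
  v = [9, 5, 7, 5, 7].
Step 2: syndromes of r = [7, 2, 8, 1, 8] (all sums mod 11).
  S_0 = Σ v_i r_i = 9·7 + 5·2 + 7·8 + 5·1 + 7·8 = 190 ≡ 3.
  S_1 = Σ v_i α_i r_i = 9·4·7 + 5·1·2 + 7·9·8 + 5·7·1 + 7·10·8 = 1361 ≡ 8.
  α_i^2 mod 11 = [5, 1, 4, 5, 1].
  S_2 = Σ v_i α_i^2 r_i = 9·5·7 + 5·1·2 + 7·4·8 + 5·5·1 + 7·1·8 = 630 ≡ 3.
  S = (3, 8, 3) ≠ 0, so r is not a codeword (an error is present).
Step 3: locate the error. For a single error e at position i, S_ℓ = v_i·e·α_i^ℓ, so α_err = S_1/S_0.
  S_0^{−1} = 3^{−1} = 4 (mod 11), so α_err = 8·4 = 32 ≡ 10 = α_5. Error position i = 5.
  Consistency check: S_2/S_1 = 3·7 = 21 ≡ 10 = α_err ✓ (single-error assumption holds).
Step 4: error magnitude e = S_0/v_5 = S_0·∏_{j≠5}(α_5 − α_j) = 3·8 = 24 ≡ 2 (mod 11).
Step 5: correct position 5: c_5 = r_5 − e = 8 − 2 ≡ 6 (mod 11). Hence c = [7, 2, 8, 1, 6].
  Check: interpolating c through the α_i gives m(x) = 4 + 9·x (degree < 2) with m(α_i) = c_i for every i, so c is indeed a codeword.


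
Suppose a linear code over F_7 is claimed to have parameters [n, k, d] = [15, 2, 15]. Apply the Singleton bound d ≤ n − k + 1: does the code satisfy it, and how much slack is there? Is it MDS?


Singleton RHS = n − k + 1 = 14, slack = -1, bound violated (no such code; not MDS).

Singleton bound: d ≤ n − k + 1.
Here n = 15, k = 2, so n − k + 1 = 14.
Given d = 15, check d ≤ 14: NO.
Slack = (n − k + 1) − d = -1.
The slack is negative: d = 15 exceeds n − k + 1 = 14 by 1, so the Singleton bound is violated and no linear [15, 2, 15]_7 code can exist. In particular it is not MDS (MDS requires d = n − k + 1 exactly).
Description: the claimed parameters are [15, 2, 15]_7; such a code would be impossible (violates the Singleton bound).


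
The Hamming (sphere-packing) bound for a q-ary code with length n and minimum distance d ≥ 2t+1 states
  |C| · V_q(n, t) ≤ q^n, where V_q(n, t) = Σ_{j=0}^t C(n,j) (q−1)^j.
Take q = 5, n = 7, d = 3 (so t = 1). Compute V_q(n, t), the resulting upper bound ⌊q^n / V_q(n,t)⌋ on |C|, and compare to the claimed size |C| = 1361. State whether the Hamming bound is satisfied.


V_q(n, t) = 29, q^n = 78125, Hamming bound = 2693, |C| = 1361 ≤ bound (satisfied).

Step 1: Compute V_q(n, t) = Σ_{j=0}^1 C(n, j) (q−1)^j.
  j = 0: C(7,0)·(4)^0 = 1·1 = 1.
  j = 1: C(7,1)·(4)^1 = 7·4 = 28.
  V_q(n, t) = 1 + 28 = 29.
Step 2: q^n = 5^7 = 78125.
Step 3: Hamming bound ⌊q^n / V_q(n,t)⌋ = ⌊78125/29⌋ = 2693.
Step 4: Compare |C| = 1361 to 2693: satisfied.
The claimed |C| lies below the Hamming bound.


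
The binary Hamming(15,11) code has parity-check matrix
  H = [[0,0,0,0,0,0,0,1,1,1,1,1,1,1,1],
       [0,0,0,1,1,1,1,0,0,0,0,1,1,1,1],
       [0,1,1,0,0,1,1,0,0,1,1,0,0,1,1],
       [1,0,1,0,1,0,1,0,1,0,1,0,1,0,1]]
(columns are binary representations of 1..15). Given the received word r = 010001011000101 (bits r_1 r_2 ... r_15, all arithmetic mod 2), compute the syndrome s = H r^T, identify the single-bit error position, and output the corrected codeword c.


s = (0, 1, 1, 1)^T, error position = 7, corrected codeword c = 010001111000101

Compute s = H r^T mod 2 one row at a time:
  s_1 = 1 + 1 + 0 + 0 + 0 + 1 + 0 + 1 = 4 ≡ 0 (mod 2).
  s_2 = 0 + 0 + 1 + 0 + 0 + 1 + 0 + 1 = 3 ≡ 1 (mod 2).
  s_3 = 1 + 0 + 1 + 0 + 0 + 0 + 0 + 1 = 3 ≡ 1 (mod 2).
  s_4 = 0 + 0 + 0 + 0 + 1 + 0 + 1 + 1 = 3 ≡ 1 (mod 2).
s = (0, 1, 1, 1)^T — this equals column 7 of H (binary 0111), so error is at position 7.
Correct: flip bit 7 of r = 010001011000101 to get c = 010001111000101.


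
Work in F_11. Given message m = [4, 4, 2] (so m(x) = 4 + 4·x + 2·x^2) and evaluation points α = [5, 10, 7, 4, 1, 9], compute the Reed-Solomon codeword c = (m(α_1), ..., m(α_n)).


c = [8, 2, 9, 8, 10, 4]

Message polynomial: m(x) = 4 + 4·x + 2·x^2 (mod 11).
For each evaluation point α_i, compute m(α_i) mod 11:
  α_1 = 5: Horner steps 2 → 3 → 8, so m(5) = 8.
  α_2 = 10: Horner steps 2 → 2 → 2, so m(10) = 2.
  α_3 = 7: Horner steps 2 → 7 → 9, so m(7) = 9.
  α_4 = 4: Horner steps 2 → 1 → 8, so m(4) = 8.
  α_5 = 1: Horner steps 2 → 6 → 10, so m(1) = 10.
  α_6 = 9: Horner steps 2 → 0 → 4, so m(9) = 4.
Codeword c = [8, 2, 9, 8, 10, 4] ∈ F_11^6.


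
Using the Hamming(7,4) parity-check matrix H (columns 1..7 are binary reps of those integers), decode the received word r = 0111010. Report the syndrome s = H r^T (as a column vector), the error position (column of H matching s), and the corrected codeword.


s = (0, 1, 1)^T, error position = 3, corrected codeword c = 0101010

Compute s = H r^T mod 2 one row at a time:
  s_1 = 1 + 0 + 1 + 0 = 2 ≡ 0 (mod 2).
  s_2 = 1 + 1 + 1 + 0 = 3 ≡ 1 (mod 2).
  s_3 = 0 + 1 + 0 + 0 = 1 ≡ 1 (mod 2).
s = (0, 1, 1)^T — this equals column 3 of H (binary 011), so error is at position 3.
Correct: flip bit 3 of r = 0111010 to get c = 0101010.


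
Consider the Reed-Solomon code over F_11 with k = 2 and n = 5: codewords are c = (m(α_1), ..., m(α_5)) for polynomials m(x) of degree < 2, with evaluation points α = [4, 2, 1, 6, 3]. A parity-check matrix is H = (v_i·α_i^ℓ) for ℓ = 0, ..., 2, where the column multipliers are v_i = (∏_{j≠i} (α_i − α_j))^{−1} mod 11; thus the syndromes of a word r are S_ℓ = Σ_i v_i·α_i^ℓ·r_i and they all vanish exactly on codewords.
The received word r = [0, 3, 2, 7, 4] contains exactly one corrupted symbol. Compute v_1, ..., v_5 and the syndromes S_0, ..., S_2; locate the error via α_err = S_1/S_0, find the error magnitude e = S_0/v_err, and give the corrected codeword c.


S = (5, 9, 3), error at position 1, error magnitude e = 6, c = [5, 3, 2, 7, 4].

Step 1: column multipliers v_i = (∏_{j≠i}(α_i − α_j))^{−1} mod 11.
  i = 1 (α = 4): (4−2)(4−1)(4−6)(4−3) = 2·3·(−2)·1 = −12 ≡ 10, so v_1 = 10^{−1} = 10 (mod 11).
  i = 2 (α = 2): (2−4)(2−1)(2−6)(2−3) = (−2)·1·(−4)·(−1) = −8 ≡ 3, so v_2 = 3^{−1} = 4 (mod 11).
  i = 3 (α = 1): (1−4)(1−2)(1−6)(1−3) = (−3)·(−1)·(−5)·(−2) = 30 ≡ 8, so v_3 = 8^{−1} = 7 (mod 11).
  i = 4 (α = 6): (6−4)(6−2)(6−1)(6−3) = 2·4·5·3 = 120 ≡ 10, so v_4 = 10^{−1} = 10 (mod 11).
  i = 5 (α = 3): (3−4)(3−2)(3−1)(3−6) = (−1)·1·2·(−3) = 6 ≡ 6, so v_5 = 6^{−1} = 2 (mod 11).
  v = [10, 4, 7, 10, 2].
Step 2: syndromes of r = [0, 3, 2, 7, 4] (all sums mod 11).
  S_0 = Σ v_i r_i = 10·0 + 4·3 + 7·2 + 10·7 + 2·4 = 104 ≡ 5.
  S_1 = Σ v_i α_i r_i = 10·4·0 + 4·2·3 + 7·1·2 + 10·6·7 + 2·3·4 = 482 ≡ 9.
  α_i^2 mod 11 = [5, 4, 1, 3, 9].
  S_2 = Σ v_i α_i^2 r_i = 10·5·0 + 4·4·3 + 7·1·2 + 10·3·7 + 2·9·4 = 344 ≡ 3.
  S = (5, 9, 3) ≠ 0, so r is not a codeword (an error is present).
Step 3: locate the error. For a single error e at position i, S_ℓ = v_i·e·α_i^ℓ, so α_err = S_1/S_0.
  S_0^{−1} = 5^{−1} = 9 (mod 11), so α_err = 9·9 = 81 ≡ 4 = α_1. Error position i = 1.
  Consistency check: S_2/S_1 = 3·5 = 15 ≡ 4 = α_err ✓ (single-error assumption holds).
Step 4: error magnitude e = S_0/v_1 = S_0·∏_{j≠1}(α_1 − α_j) = 5·10 = 50 ≡ 6 (mod 11).
Step 5: correct position 1: c_1 = r_1 − e = 0 − 6 ≡ 5 (mod 11). Hence c = [5, 3, 2, 7, 4].
  Check: interpolating c through the α_i gives m(x) = 1 + 1·x (degree < 2) with m(α_i) = c_i for every i, so c is indeed a codeword.


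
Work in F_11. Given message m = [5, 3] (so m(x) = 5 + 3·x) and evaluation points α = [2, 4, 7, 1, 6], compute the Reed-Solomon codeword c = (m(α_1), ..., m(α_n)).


c = [0, 6, 4, 8, 1]

Message polynomial: m(x) = 5 + 3·x (mod 11).
For each evaluation point α_i, compute m(α_i) mod 11:
  α_1 = 2: Horner steps 3 → 0, so m(2) = 0.
  α_2 = 4: Horner steps 3 → 6, so m(4) = 6.
  α_3 = 7: Horner steps 3 → 4, so m(7) = 4.
  α_4 = 1: Horner steps 3 → 8, so m(1) = 8.
  α_5 = 6: Horner steps 3 → 1, so m(6) = 1.
Codeword c = [0, 6, 4, 8, 1] ∈ F_11^5.


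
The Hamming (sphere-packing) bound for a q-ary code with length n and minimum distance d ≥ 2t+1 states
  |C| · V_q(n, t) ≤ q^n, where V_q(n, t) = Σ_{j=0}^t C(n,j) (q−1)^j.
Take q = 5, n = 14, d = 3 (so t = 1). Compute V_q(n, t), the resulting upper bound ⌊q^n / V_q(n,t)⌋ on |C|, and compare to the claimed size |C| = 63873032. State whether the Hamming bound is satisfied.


V_q(n, t) = 57, q^n = 6103515625, Hamming bound = 107079221, |C| = 63873032 ≤ bound (satisfied).

Step 1: Compute V_q(n, t) = Σ_{j=0}^1 C(n, j) (q−1)^j.
  j = 0: C(14,0)·(4)^0 = 1·1 = 1.
  j = 1: C(14,1)·(4)^1 = 14·4 = 56.
  V_q(n, t) = 1 + 56 = 57.
Step 2: q^n = 5^14 = 6103515625.
Step 3: Hamming bound ⌊q^n / V_q(n,t)⌋ = ⌊6103515625/57⌋ = 107079221.
Step 4: Compare |C| = 63873032 to 107079221: satisfied.
The claimed |C| lies below the Hamming bound.


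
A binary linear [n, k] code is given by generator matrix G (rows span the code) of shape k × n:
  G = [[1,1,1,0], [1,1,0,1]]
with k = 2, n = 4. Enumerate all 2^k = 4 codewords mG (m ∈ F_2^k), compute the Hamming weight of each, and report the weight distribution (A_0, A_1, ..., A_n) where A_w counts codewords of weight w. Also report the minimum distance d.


Weight distribution: A_0 = 1, A_2 = 1, A_3 = 2. Minimum distance d = 2.

Enumerate all 2^2 = 4 messages m ∈ F_2^2.
For each, compute codeword c = mG in F_2^4, then tally its weight.
  m = 00 → c = 0000, weight = 0.
  m = 10 → c = 1110, weight = 3.
  m = 01 → c = 1101, weight = 3.
  m = 11 → c = 0011, weight = 2.
Tally weights:
  weight 0: 1 codewords.
  weight 2: 1 codewords.
  weight 3: 2 codewords.
Minimum distance d = smallest w > 0 with A_w > 0 = 2.
Sanity: Σ A_w = 4 = 2^2 = 4 ✓.


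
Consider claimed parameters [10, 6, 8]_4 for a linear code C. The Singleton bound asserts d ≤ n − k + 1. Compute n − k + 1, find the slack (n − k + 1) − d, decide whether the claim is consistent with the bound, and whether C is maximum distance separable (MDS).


Singleton RHS = n − k + 1 = 5, slack = -3, bound violated (no such code; not MDS).

Singleton bound: d ≤ n − k + 1.
Here n = 10, k = 6, so n − k + 1 = 5.
Given d = 8, check d ≤ 5: NO.
Slack = (n − k + 1) − d = -3.
The slack is negative: d = 8 exceeds n − k + 1 = 5 by 3, so the Singleton bound is violated and no linear [10, 6, 8]_4 code can exist. In particular it is not MDS (MDS requires d = n − k + 1 exactly).
Description: the claimed parameters are [10, 6, 8]_4; such a code would be impossible (violates the Singleton bound).


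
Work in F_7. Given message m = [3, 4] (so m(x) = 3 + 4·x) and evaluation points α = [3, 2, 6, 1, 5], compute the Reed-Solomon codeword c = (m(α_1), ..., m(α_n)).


c = [1, 4, 6, 0, 2]

Message polynomial: m(x) = 3 + 4·x (mod 7).
For each evaluation point α_i, compute m(α_i) mod 7:
  α_1 = 3: Horner steps 4 → 1, so m(3) = 1.
  α_2 = 2: Horner steps 4 → 4, so m(2) = 4.
  α_3 = 6: Horner steps 4 → 6, so m(6) = 6.
  α_4 = 1: Horner steps 4 → 0, so m(1) = 0.
  α_5 = 5: Horner steps 4 → 2, so m(5) = 2.
Codeword c = [1, 4, 6, 0, 2] ∈ F_7^5.


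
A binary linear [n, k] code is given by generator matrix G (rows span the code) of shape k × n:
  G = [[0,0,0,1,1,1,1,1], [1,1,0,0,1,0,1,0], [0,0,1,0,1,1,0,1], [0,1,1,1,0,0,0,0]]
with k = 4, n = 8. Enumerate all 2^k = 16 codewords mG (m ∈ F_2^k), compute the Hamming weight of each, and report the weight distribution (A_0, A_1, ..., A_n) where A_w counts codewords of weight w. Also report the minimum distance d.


Weight distribution: A_0 = 1, A_2 = 2, A_3 = 2, A_4 = 3, A_5 = 6, A_6 = 2. Minimum distance d = 2.

Enumerate all 2^4 = 16 messages m ∈ F_2^4.
For each, compute codeword c = mG in F_2^8, then tally its weight.
  m = 0000 → c = 00000000, weight = 0.
  m = 1000 → c = 00011111, weight = 5.
  m = 0100 → c = 11001010, weight = 4.
  m = 1100 → c = 11010101, weight = 5.
  m = 0010 → c = 00101101, weight = 4.
  m = 1010 → c = 00110010, weight = 3.
  m = 0110 → c = 11100111, weight = 6.
  m = 1110 → c = 11111000, weight = 5.
  m = 0001 → c = 01110000, weight = 3.
  m = 1001 → c = 01101111, weight = 6.
  m = 0101 → c = 10111010, weight = 5.
  m = 1101 → c = 10100101, weight = 4.
  m = 0011 → c = 01011101, weight = 5.
  m = 1011 → c = 01000010, weight = 2.
  m = 0111 → c = 10010111, weight = 5.
  m = 1111 → c = 10001000, weight = 2.
Tally weights:
  weight 0: 1 codewords.
  weight 2: 2 codewords.
  weight 3: 2 codewords.
  weight 4: 3 codewords.
  weight 5: 6 codewords.
  weight 6: 2 codewords.
Minimum distance d = smallest w > 0 with A_w > 0 = 2.
Sanity: Σ A_w = 16 = 2^4 = 16 ✓.


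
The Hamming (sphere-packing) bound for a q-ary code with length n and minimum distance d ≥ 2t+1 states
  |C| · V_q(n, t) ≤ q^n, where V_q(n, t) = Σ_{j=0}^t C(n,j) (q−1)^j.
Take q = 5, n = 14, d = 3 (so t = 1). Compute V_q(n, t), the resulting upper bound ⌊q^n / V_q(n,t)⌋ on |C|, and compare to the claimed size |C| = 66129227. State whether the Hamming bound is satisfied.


V_q(n, t) = 57, q^n = 6103515625, Hamming bound = 107079221, |C| = 66129227 ≤ bound (satisfied).

Step 1: Compute V_q(n, t) = Σ_{j=0}^1 C(n, j) (q−1)^j.
  j = 0: C(14,0)·(4)^0 = 1·1 = 1.
  j = 1: C(14,1)·(4)^1 = 14·4 = 56.
  V_q(n, t) = 1 + 56 = 57.
Step 2: q^n = 5^14 = 6103515625.
Step 3: Hamming bound ⌊q^n / V_q(n,t)⌋ = ⌊6103515625/57⌋ = 107079221.
Step 4: Compare |C| = 66129227 to 107079221: satisfied.
The claimed |C| lies below the Hamming bound.


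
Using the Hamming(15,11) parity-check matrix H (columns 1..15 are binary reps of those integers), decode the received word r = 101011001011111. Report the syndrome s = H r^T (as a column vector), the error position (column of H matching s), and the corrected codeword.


s = (0, 0, 1, 1)^T, error position = 3, corrected codeword c = 100011001011111

Compute s = H r^T mod 2 one row at a time:
  s_1 = 0 + 1 + 0 + 1 + 1 + 1 + 1 + 1 = 6 ≡ 0 (mod 2).
  s_2 = 0 + 1 + 1 + 0 + 1 + 1 + 1 + 1 = 6 ≡ 0 (mod 2).
  s_3 = 0 + 1 + 1 + 0 + 0 + 1 + 1 + 1 = 5 ≡ 1 (mod 2).
  s_4 = 1 + 1 + 1 + 0 + 1 + 1 + 1 + 1 = 7 ≡ 1 (mod 2).
s = (0, 0, 1, 1)^T — this equals column 3 of H (binary 0011), so error is at position 3.
Correct: flip bit 3 of r = 101011001011111 to get c = 100011001011111.


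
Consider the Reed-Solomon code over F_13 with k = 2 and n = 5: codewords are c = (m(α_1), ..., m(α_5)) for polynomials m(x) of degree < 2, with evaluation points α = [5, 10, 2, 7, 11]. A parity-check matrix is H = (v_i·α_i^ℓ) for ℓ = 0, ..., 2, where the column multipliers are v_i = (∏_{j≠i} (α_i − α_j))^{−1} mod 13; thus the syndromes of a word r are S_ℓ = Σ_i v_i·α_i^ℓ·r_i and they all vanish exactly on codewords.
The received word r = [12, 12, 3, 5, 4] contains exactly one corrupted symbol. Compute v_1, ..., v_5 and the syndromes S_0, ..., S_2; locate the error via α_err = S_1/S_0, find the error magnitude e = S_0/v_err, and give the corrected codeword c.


S = (5, 11, 6), error at position 2, error magnitude e = 11, c = [12, 1, 3, 5, 4].

Step 1: column multipliers v_i = (∏_{j≠i}(α_i − α_j))^{−1} mod 13.
  i = 1 (α = 5): (5−10)(5−2)(5−7)(5−11) = (−5)·3·(−2)·(−6) = −180 ≡ 2, so v_1 = 2^{−1} = 7 (mod 13).
  i = 2 (α = 10): (10−5)(10−2)(10−7)(10−11) = 5·8·3·(−1) = −120 ≡ 10, so v_2 = 10^{−1} = 4 (mod 13).
  i = 3 (α = 2): (2−5)(2−10)(2−7)(2−11) = (−3)·(−8)·(−5)·(−9) = 1080 ≡ 1, so v_3 = 1^{−1} = 1 (mod 13).
  i = 4 (α = 7): (7−5)(7−10)(7−2)(7−11) = 2·(−3)·5·(−4) = 120 ≡ 3, so v_4 = 3^{−1} = 9 (mod 13).
  i = 5 (α = 11): (11−5)(11−10)(11−2)(11−7) = 6·1·9·4 = 216 ≡ 8, so v_5 = 8^{−1} = 5 (mod 13).
  v = [7, 4, 1, 9, 5].
Step 2: syndromes of r = [12, 12, 3, 5, 4] (all sums mod 13).
  S_0 = Σ v_i r_i = 7·12 + 4·12 + 1·3 + 9·5 + 5·4 = 200 ≡ 5.
  S_1 = Σ v_i α_i r_i = 7·5·12 + 4·10·12 + 1·2·3 + 9·7·5 + 5·11·4 = 1441 ≡ 11.
  α_i^2 mod 13 = [12, 9, 4, 10, 4].
  S_2 = Σ v_i α_i^2 r_i = 7·12·12 + 4·9·12 + 1·4·3 + 9·10·5 + 5·4·4 = 1982 ≡ 6.
  S = (5, 11, 6) ≠ 0, so r is not a codeword (an error is present).
Step 3: locate the error. For a single error e at position i, S_ℓ = v_i·e·α_i^ℓ, so α_err = S_1/S_0.
  S_0^{−1} = 5^{−1} = 8 (mod 13), so α_err = 11·8 = 88 ≡ 10 = α_2. Error position i = 2.
  Consistency check: S_2/S_1 = 6·6 = 36 ≡ 10 = α_err ✓ (single-error assumption holds).
Step 4: error magnitude e = S_0/v_2 = S_0·∏_{j≠2}(α_2 − α_j) = 5·10 = 50 ≡ 11 (mod 13).
Step 5: correct position 2: c_2 = r_2 − e = 12 − 11 ≡ 1 (mod 13). Hence c = [12, 1, 3, 5, 4].
  Check: interpolating c through the α_i gives m(x) = 10 + 3·x (degree < 2) with m(α_i) = c_i for every i, so c is indeed a codeword.


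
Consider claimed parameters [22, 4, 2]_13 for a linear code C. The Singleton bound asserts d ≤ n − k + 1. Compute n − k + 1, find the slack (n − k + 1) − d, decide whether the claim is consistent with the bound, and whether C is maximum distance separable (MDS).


Singleton RHS = n − k + 1 = 19, slack = 17, bound satisfied, not MDS.

Singleton bound: d ≤ n − k + 1.
Here n = 22, k = 4, so n − k + 1 = 19.
Given d = 2, check d ≤ 19: YES.
Slack = (n − k + 1) − d = 17.
The code is NOT MDS (slack = 17 > 0).
Description: the claimed parameters are [22, 4, 2]_13; such a code would be non-MDS.


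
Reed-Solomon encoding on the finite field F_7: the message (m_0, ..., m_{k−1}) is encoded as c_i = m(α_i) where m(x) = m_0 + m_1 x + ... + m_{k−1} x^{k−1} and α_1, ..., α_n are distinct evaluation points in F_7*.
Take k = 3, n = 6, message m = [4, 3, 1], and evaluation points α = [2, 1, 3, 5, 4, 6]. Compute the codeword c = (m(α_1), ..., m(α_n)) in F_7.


c = [0, 1, 1, 2, 4, 2]

Message polynomial: m(x) = 4 + 3·x + 1·x^2 (mod 7).
For each evaluation point α_i, compute m(α_i) mod 7:
  α_1 = 2: Horner steps 1 → 5 → 0, so m(2) = 0.
  α_2 = 1: Horner steps 1 → 4 → 1, so m(1) = 1.
  α_3 = 3: Horner steps 1 → 6 → 1, so m(3) = 1.
  α_4 = 5: Horner steps 1 → 1 → 2, so m(5) = 2.
  α_5 = 4: Horner steps 1 → 0 → 4, so m(4) = 4.
  α_6 = 6: Horner steps 1 → 2 → 2, so m(6) = 2.
Codeword c = [0, 1, 1, 2, 4, 2] ∈ F_7^6.


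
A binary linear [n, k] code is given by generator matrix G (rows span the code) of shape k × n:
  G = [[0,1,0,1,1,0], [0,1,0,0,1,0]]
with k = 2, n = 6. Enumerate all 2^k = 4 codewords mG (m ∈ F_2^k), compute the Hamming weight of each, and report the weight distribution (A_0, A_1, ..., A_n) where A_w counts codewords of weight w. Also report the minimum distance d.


Weight distribution: A_0 = 1, A_1 = 1, A_2 = 1, A_3 = 1. Minimum distance d = 1.

Enumerate all 2^2 = 4 messages m ∈ F_2^2.
For each, compute codeword c = mG in F_2^6, then tally its weight.
  m = 00 → c = 000000, weight = 0.
  m = 10 → c = 010110, weight = 3.
  m = 01 → c = 010010, weight = 2.
  m = 11 → c = 000100, weight = 1.
Tally weights:
  weight 0: 1 codewords.
  weight 1: 1 codewords.
  weight 2: 1 codewords.
  weight 3: 1 codewords.
Minimum distance d = smallest w > 0 with A_w > 0 = 1.
Sanity: Σ A_w = 4 = 2^2 = 4 ✓.


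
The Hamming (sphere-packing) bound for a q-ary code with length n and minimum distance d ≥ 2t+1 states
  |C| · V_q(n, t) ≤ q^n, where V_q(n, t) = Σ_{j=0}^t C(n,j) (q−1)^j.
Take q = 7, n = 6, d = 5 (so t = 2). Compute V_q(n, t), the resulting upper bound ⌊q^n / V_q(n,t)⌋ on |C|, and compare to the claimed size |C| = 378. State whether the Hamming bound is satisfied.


V_q(n, t) = 577, q^n = 117649, Hamming bound = 203, |C| = 378 > bound (violated).

Step 1: Compute V_q(n, t) = Σ_{j=0}^2 C(n, j) (q−1)^j.
  j = 0: C(6,0)·(6)^0 = 1·1 = 1.
  j = 1: C(6,1)·(6)^1 = 6·6 = 36.
  j = 2: C(6,2)·(6)^2 = 15·36 = 540.
  V_q(n, t) = 1 + 36 + 540 = 577.
Step 2: q^n = 7^6 = 117649.
Step 3: Hamming bound ⌊q^n / V_q(n,t)⌋ = ⌊117649/577⌋ = 203.
Step 4: Compare |C| = 378 to 203: violated.
The claimed |C| lies above the Hamming bound, so no 7-ary code of length 6 with d ≥ 5 can have 378 codewords.
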